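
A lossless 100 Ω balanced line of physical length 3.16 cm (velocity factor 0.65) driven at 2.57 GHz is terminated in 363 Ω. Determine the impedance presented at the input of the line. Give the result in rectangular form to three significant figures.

λ = v/f = 0.65·c / 2.57 GHz = 0.0759 m
βl = 2π·l/λ = 2π × 0.416 = 150°
tan(βl) = tan(150°) = -0.579
Z_in = Z_0·(Z_L + jZ_0·tanβl)/(Z_0 + jZ_L·tanβl)
     = 100·(363 − j57.9)/(100 − j210)

Z_in ≈ 89.5 + j130 Ω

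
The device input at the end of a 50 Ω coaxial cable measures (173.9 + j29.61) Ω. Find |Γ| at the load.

Γ = (Z_L − Z_0)/(Z_L + Z_0) = (123.9 + j29.61)/(223.9 + j29.61)
|Γ| = 127/226

|Γ| ≈ 0.564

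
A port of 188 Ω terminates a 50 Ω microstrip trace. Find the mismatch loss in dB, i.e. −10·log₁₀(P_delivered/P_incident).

mismatch loss ≈ 1.78 dB

Γ = (188 − 50)/(188 + 50) = 0.58
|Γ|² = 0.336, so P_del/P_inc = 1 − |Γ|² = 0.664
ML = −10·log₁₀(1 − |Γ|²)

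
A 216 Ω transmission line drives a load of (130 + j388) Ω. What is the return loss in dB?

Γ = (-86 + j388)/(346 + j388), |Γ| = 0.764
RL = −20·log₁₀|Γ| = −20·log₁₀(0.764)

RL ≈ 2.33 dB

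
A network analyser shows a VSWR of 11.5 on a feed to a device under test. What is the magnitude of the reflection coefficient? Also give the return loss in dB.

|Γ| ≈ 0.84; return loss ≈ 1.51 dB

|Γ| = (S − 1)/(S + 1) = (11.5 − 1)/(11.5 + 1) = 10.5/12.5
RL = −20·log₁₀|Γ| = −20·log₁₀(0.84)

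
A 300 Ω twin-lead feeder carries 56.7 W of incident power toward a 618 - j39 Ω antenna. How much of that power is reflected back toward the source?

P_reflected ≈ 6.89 W

|Γ| = |(318 − j39)/(918 − j39)| = 0.349
|Γ|² = 0.122
P_refl = |Γ|²·P_inc = 6.89 W, P_del = (1 − |Γ|²)·P_inc = 49.8 W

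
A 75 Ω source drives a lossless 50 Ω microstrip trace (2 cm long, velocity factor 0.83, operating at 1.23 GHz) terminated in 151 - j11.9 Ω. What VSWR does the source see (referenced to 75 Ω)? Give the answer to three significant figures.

λ = v/f = 0.83·c / 1.23 GHz = 0.202 m
βl = 2π·l/λ = 2π × 0.0988 = 35.6°
tan(βl) = 0.715
Z_in = Z_0·(Z_L + jZ_0·tanβl)/(Z_0 + jZ_L·tanβl) = 37.8 − j49.4 Ω
Γ_s = (Z_in − Z_s)/(Z_in + Z_s) = (-37.2 − j49.4)/(113 − j49.4), |Γ_s| = 0.502
VSWR = (1 + |Γ_s|)/(1 − |Γ_s|)

VSWR ≈ 3.02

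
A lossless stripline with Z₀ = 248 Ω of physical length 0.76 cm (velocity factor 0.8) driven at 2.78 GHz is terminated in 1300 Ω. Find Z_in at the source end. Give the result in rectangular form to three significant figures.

Z_in ≈ 156 − j353 Ω

λ = v/f = 0.8·c / 2.78 GHz = 0.0863 m
βl = 2π·l/λ = 2π × 0.088 = 31.7°
tan(βl) = tan(31.7°) = 0.617
Z_in = Z_0·(Z_L + jZ_0·tanβl)/(Z_0 + jZ_L·tanβl)
     = 248·(1300 + j153)/(248 + j803)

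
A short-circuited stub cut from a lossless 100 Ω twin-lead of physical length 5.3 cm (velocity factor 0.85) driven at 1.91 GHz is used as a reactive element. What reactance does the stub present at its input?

λ = v/f = 0.85·c / 1.91 GHz = 0.134 m
βl = 2π·l/λ = 2π × 0.397 = 143°
tan(βl) = -0.756
For a short-circuited stub, Z_in = jZ_0·tan(βl)

X_in ≈ -75.6 Ω (capacitive)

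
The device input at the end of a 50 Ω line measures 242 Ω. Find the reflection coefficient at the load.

Γ = (Z_L − Z_0)/(Z_L + Z_0) = (242 − 50)/(242 + 50) = 192/292

Γ = 0.658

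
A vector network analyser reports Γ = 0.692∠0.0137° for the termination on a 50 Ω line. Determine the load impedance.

Z_L = Z_0·(1 + Γ)/(1 − Γ) = 50·(1.69 + j0.000165)/(0.308 − j0.000165)

Z_L ≈ 275 + j0.174 Ω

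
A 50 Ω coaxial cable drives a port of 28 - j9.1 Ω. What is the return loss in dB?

Γ = (-22 − j9.1)/(78 − j9.1), |Γ| = 0.303
RL = −20·log₁₀|Γ| = −20·log₁₀(0.303)

RL ≈ 10.4 dB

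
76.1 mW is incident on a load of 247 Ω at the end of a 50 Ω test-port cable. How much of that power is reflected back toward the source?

Γ = (247 − 50)/(247 + 50) = 0.663
|Γ|² = 0.44
P_refl = |Γ|²·P_inc = 33.5 mW, P_del = (1 − |Γ|²)·P_inc = 42.6 mW

P_reflected ≈ 33.5 mW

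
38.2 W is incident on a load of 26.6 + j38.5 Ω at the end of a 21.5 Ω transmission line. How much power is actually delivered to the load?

|Γ| = |(5.1 + j38.5)/(48.1 + j38.5)| = 0.63
|Γ|² = 0.397
P_refl = |Γ|²·P_inc = 15.2 W, P_del = (1 − |Γ|²)·P_inc = 23 W

P_delivered ≈ 23 W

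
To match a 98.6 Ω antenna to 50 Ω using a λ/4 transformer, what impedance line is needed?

Z_qwt = √(Z_0·R_L) = √(50 × 98.6) = √4930

Z_qwt ≈ 70.2 Ω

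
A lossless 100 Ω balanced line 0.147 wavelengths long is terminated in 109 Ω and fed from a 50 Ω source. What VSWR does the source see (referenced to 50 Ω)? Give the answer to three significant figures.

βl = 2π × 0.147 = 52.9°
tan(βl) = 1.32
Z_in = Z_0·(Z_L + jZ_0·tanβl)/(Z_0 + jZ_L·tanβl) = 97.3 − j8.08 Ω
Γ_s = (Z_in − Z_s)/(Z_in + Z_s) = (47.3 − j8.08)/(147 − j8.08), |Γ_s| = 0.325
VSWR = (1 + |Γ_s|)/(1 − |Γ_s|)

VSWR ≈ 1.97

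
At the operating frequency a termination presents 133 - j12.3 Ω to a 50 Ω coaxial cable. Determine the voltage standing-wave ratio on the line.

Γ = (Z_L − Z_0)/(Z_L + Z_0) = (83 − j12.3)/(183 − j12.3)
|Γ| = 83.9/183 = 0.457
VSWR = (1 + |Γ|)/(1 − |Γ|) = 1.46/0.543

VSWR ≈ 2.69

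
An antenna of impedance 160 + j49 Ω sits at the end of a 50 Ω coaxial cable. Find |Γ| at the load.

|Γ| ≈ 0.558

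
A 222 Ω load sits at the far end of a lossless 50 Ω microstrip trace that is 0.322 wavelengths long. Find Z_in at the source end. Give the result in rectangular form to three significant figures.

Z_in ≈ 13.8 + j22.8 Ω

βl = 2π × 0.322 = 116°
tan(βl) = tan(116°) = -2.06
Z_in = Z_0·(Z_L + jZ_0·tanβl)/(Z_0 + jZ_L·tanβl)
     = 50·(222 − j103)/(50 − j457)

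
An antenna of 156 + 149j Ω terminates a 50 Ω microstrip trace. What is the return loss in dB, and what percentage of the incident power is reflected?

RL ≈ 2.86 dB; 51.7% of incident power reflected

Γ = (106 + j149)/(206 + j149), |Γ| = 0.719
RL = −20·log₁₀(0.719) = 2.86 dB
P_refl/P_inc = |Γ|² = 0.517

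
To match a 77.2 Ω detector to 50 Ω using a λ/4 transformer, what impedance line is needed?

Z_qwt ≈ 62.1 Ω

Z_qwt = √(Z_0·R_L) = √(50 × 77.2) = √3860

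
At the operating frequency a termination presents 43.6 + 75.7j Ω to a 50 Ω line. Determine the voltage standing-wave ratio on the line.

VSWR ≈ 4.42

Γ = (Z_L − Z_0)/(Z_L + Z_0) = (-6.4 + j75.7)/(93.6 + j75.7)
|Γ| = 76/120 = 0.631
VSWR = (1 + |Γ|)/(1 − |Γ|) = 1.63/0.369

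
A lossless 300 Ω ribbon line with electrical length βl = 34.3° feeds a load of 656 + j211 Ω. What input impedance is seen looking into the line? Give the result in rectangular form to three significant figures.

tan(βl) = tan(34.3°) = 0.682
Z_in = Z_0·(Z_L + jZ_0·tanβl)/(Z_0 + jZ_L·tanβl)
     = 300·(656 + j416)/(156 + j447)

Z_in ≈ 385 − j305 Ω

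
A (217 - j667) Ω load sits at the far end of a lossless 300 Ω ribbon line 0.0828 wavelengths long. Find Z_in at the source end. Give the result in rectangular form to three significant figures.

Z_in ≈ 54 − j228 Ω

βl = 2π × 0.0828 = 29.8°
tan(βl) = tan(29.8°) = 0.573
Z_in = Z_0·(Z_L + jZ_0·tanβl)/(Z_0 + jZ_L·tanβl)
     = 300·(217 − j495)/(682 + j124)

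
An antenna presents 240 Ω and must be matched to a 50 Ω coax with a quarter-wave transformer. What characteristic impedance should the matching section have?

Z_qwt ≈ 110 Ω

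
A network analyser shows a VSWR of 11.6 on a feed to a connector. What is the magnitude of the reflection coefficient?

|Γ| = (S − 1)/(S + 1) = (11.6 − 1)/(11.6 + 1) = 10.6/12.6

|Γ| ≈ 0.841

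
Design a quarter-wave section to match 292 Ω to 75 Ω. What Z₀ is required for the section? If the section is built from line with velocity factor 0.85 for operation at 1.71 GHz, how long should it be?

Z_qwt = √(Z_0·R_L) = √(75 × 292) = √21900
λ = 0.85·c/f = 0.149 m, so l = λ/4 = 0.0373 m

Z_qwt ≈ 148 Ω; length ≈ 3.73 cm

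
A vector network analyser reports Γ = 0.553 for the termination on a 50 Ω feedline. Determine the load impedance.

Z_L = Z_0·(1 + Γ)/(1 − Γ) = 50·(1.55)/(0.447)

Z_L ≈ 174 Ω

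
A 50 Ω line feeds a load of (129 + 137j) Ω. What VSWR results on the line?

VSWR ≈ 5.7

Γ = (Z_L − Z_0)/(Z_L + Z_0) = (79 + j137)/(179 + j137)
|Γ| = 158/225 = 0.702
VSWR = (1 + |Γ|)/(1 − |Γ|) = 1.7/0.298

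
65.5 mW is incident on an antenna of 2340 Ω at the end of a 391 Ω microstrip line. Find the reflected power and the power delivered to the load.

P_reflected ≈ 33.4 mW; P_delivered ≈ 32.1 mW

Γ = (2340 − 391)/(2340 + 391) = 0.714
|Γ|² = 0.509
P_refl = |Γ|²·P_inc = 33.4 mW, P_del = (1 − |Γ|²)·P_inc = 32.1 mW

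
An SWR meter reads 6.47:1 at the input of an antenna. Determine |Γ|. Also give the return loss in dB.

|Γ| ≈ 0.732; return loss ≈ 2.71 dB

|Γ| = (S − 1)/(S + 1) = (6.47 − 1)/(6.47 + 1) = 5.47/7.47
RL = −20·log₁₀|Γ| = −20·log₁₀(0.732)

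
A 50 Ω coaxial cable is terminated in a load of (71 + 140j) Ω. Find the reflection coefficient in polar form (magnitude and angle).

Γ = (Z_L − Z_0)/(Z_L + Z_0) = (21 + j140)/(121 + j140)
|Γ| = 142/185 = 0.765

Γ ≈ 0.765 ∠ 32.3°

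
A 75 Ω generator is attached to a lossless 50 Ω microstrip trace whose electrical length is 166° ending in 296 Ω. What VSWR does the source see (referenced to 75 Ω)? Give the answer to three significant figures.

tan(βl) = -0.249
Z_in = Z_0·(Z_L + jZ_0·tanβl)/(Z_0 + jZ_L·tanβl) = 98.9 + j134 Ω
Γ_s = (Z_in − Z_s)/(Z_in + Z_s) = (23.9 + j134)/(174 + j134), |Γ_s| = 0.619
VSWR = (1 + |Γ_s|)/(1 − |Γ_s|)

VSWR ≈ 4.24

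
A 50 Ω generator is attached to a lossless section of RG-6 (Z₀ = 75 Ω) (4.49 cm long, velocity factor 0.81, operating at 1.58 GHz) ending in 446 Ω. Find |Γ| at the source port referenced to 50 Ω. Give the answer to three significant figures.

λ = v/f = 0.81·c / 1.58 GHz = 0.154 m
βl = 2π·l/λ = 2π × 0.292 = 105°
tan(βl) = -3.71
Z_in = Z_0·(Z_L + jZ_0·tanβl)/(Z_0 + jZ_L·tanβl) = 13.5 + j19.6 Ω
Γ_s = (Z_in − Z_s)/(Z_in + Z_s) = (-36.5 + j19.6)/(63.5 + j19.6), |Γ_s| = 0.623

|Γ| ≈ 0.623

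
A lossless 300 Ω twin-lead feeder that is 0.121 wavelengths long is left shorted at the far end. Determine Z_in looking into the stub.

Z_in ≈ +j285 Ω

βl = 2π × 0.121 = 43.6°
tan(βl) = 0.951
For a shorted stub, Z_in = jZ_0·tan(βl)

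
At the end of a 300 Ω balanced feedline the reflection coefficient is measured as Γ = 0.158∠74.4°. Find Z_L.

Z_L = Z_0·(1 + Γ)/(1 − Γ) = 300·(1.04 + j0.152)/(0.958 − j0.152)

Z_L ≈ 311 + j97.1 Ω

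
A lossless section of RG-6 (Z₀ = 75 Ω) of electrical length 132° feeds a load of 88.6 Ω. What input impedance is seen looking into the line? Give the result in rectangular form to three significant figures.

tan(βl) = tan(132°) = -1.11
Z_in = Z_0·(Z_L + jZ_0·tanβl)/(Z_0 + jZ_L·tanβl)
     = 75·(88.6 − j83.3)/(75 − j98.4)

Z_in ≈ 72.7 + j12.1 Ω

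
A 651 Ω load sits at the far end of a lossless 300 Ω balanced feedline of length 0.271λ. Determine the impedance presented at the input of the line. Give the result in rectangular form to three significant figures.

βl = 2π × 0.271 = 97.6°
tan(βl) = tan(97.6°) = -7.53
Z_in = Z_0·(Z_L + jZ_0·tanβl)/(Z_0 + jZ_L·tanβl)
     = 300·(651 − j2260)/(300 − j4910)

Z_in ≈ 140 + j31.2 Ω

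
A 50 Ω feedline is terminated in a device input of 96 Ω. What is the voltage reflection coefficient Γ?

Γ = 0.315

Γ = (Z_L − Z_0)/(Z_L + Z_0) = (96 − 50)/(96 + 50) = 46/146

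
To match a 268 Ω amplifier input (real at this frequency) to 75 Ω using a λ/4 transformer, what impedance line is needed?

Z_qwt ≈ 142 Ω

Z_qwt = √(Z_0·R_L) = √(75 × 268) = √20100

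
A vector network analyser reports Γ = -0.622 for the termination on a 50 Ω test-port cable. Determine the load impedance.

Z_L ≈ 11.7 Ω

Z_L = Z_0·(1 + Γ)/(1 − Γ) = 50·(0.378)/(1.62)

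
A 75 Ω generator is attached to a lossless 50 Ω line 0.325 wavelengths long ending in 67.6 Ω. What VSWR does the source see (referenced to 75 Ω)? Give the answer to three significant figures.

VSWR ≈ 1.89

βl = 2π × 0.325 = 117°
tan(βl) = -1.96
Z_in = Z_0·(Z_L + jZ_0·tanβl)/(Z_0 + jZ_L·tanβl) = 40.8 + j10.1 Ω
Γ_s = (Z_in − Z_s)/(Z_in + Z_s) = (-34.2 + j10.1)/(116 + j10.1), |Γ_s| = 0.307
VSWR = (1 + |Γ_s|)/(1 − |Γ_s|)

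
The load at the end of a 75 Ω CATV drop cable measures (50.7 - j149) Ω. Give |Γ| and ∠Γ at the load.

Γ ≈ 0.774 ∠ -49.4°

Γ = (Z_L − Z_0)/(Z_L + Z_0) = (-24.3 − j149)/(125.7 − j149)
|Γ| = 151/195 = 0.774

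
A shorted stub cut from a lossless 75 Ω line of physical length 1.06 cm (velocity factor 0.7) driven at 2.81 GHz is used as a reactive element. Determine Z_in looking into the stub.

λ = v/f = 0.7·c / 2.81 GHz = 0.0747 m
βl = 2π·l/λ = 2π × 0.142 = 51.1°
tan(βl) = 1.24
For a shorted stub, Z_in = jZ_0·tan(βl)

Z_in ≈ +j92.8 Ω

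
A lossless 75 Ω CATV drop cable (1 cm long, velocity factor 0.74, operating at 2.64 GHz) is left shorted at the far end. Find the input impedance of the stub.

λ = v/f = 0.74·c / 2.64 GHz = 0.0841 m
βl = 2π·l/λ = 2π × 0.119 = 42.8°
tan(βl) = 0.926
For a shorted stub, Z_in = jZ_0·tan(βl)

Z_in ≈ +j69.5 Ω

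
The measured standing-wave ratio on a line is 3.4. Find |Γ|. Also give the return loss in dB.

|Γ| = (S − 1)/(S + 1) = (3.4 − 1)/(3.4 + 1) = 2.4/4.4
RL = −20·log₁₀|Γ| = −20·log₁₀(0.545)

|Γ| ≈ 0.545; return loss ≈ 5.26 dB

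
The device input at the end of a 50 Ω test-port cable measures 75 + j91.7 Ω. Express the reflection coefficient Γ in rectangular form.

Γ = (Z_L − Z_0)/(Z_L + Z_0) = (25 + j91.7)/(125 + j91.7)

Γ ≈ 0.48 + j0.382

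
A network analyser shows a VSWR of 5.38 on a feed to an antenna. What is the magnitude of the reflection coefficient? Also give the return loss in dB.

|Γ| ≈ 0.687; return loss ≈ 3.27 dB

|Γ| = (S − 1)/(S + 1) = (5.38 − 1)/(5.38 + 1) = 4.38/6.38
RL = −20·log₁₀|Γ| = −20·log₁₀(0.687)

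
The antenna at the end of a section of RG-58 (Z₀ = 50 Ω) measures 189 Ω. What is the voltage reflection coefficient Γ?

Γ = (Z_L − Z_0)/(Z_L + Z_0) = (189 − 50)/(189 + 50) = 139/239

Γ = 0.582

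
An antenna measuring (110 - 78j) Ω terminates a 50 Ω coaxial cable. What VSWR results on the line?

Γ = (Z_L − Z_0)/(Z_L + Z_0) = (60 − j78)/(160 − j78)
|Γ| = 98.4/178 = 0.553
VSWR = (1 + |Γ|)/(1 − |Γ|) = 1.55/0.447

VSWR ≈ 3.47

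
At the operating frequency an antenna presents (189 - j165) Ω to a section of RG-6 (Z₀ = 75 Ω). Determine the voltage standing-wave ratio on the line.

Γ = (Z_L − Z_0)/(Z_L + Z_0) = (114 − j165)/(264 − j165)
|Γ| = 201/311 = 0.644
VSWR = (1 + |Γ|)/(1 − |Γ|) = 1.64/0.356

VSWR ≈ 4.62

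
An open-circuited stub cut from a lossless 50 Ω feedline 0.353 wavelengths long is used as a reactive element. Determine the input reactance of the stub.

X_in ≈ 37.8 Ω (inductive)

βl = 2π × 0.353 = 127°
tan(βl) = -1.32
For an open-circuited stub, Z_in = −jZ_0·cot(βl) = −jZ_0/tan(βl)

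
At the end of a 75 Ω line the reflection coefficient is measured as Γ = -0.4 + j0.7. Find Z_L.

Z_L ≈ 10.7 + j42.9 Ω

Z_L = Z_0·(1 + Γ)/(1 − Γ) = 75·(0.6 + j0.7)/(1.4 − j0.7)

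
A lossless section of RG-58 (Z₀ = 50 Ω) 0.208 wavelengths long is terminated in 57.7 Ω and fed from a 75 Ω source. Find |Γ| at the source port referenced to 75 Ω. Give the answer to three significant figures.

βl = 2π × 0.208 = 74.9°
tan(βl) = 3.7
Z_in = Z_0·(Z_L + jZ_0·tanβl)/(Z_0 + jZ_L·tanβl) = 44.1 − j3.19 Ω
Γ_s = (Z_in − Z_s)/(Z_in + Z_s) = (-30.9 − j3.19)/(119 − j3.19), |Γ_s| = 0.261

|Γ| ≈ 0.261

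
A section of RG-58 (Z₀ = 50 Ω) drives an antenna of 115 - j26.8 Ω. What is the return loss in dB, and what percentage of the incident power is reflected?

RL ≈ 7.52 dB; 17.7% of incident power reflected

Γ = (65 − j26.8)/(165 − j26.8), |Γ| = 0.421
RL = −20·log₁₀(0.421) = 7.52 dB
P_refl/P_inc = |Γ|² = 0.177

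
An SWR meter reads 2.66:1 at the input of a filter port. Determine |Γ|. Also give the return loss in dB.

|Γ| ≈ 0.454; return loss ≈ 6.87 dB

|Γ| = (S − 1)/(S + 1) = (2.66 − 1)/(2.66 + 1) = 1.66/3.66
RL = −20·log₁₀|Γ| = −20·log₁₀(0.454)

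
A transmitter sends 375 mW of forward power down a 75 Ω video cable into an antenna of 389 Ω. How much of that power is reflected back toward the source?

Γ = (389 − 75)/(389 + 75) = 0.677
|Γ|² = 0.458
P_refl = |Γ|²·P_inc = 172 mW, P_del = (1 − |Γ|²)·P_inc = 203 mW

P_reflected ≈ 172 mW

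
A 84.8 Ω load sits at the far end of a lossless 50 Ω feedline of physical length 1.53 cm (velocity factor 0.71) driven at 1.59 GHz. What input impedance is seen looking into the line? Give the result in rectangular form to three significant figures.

Z_in ≈ 46.8 − j25.7 Ω

λ = v/f = 0.71·c / 1.59 GHz = 0.134 m
βl = 2π·l/λ = 2π × 0.114 = 41.1°
tan(βl) = tan(41.1°) = 0.873
Z_in = Z_0·(Z_L + jZ_0·tanβl)/(Z_0 + jZ_L·tanβl)
     = 50·(84.8 + j43.6)/(50 + j74)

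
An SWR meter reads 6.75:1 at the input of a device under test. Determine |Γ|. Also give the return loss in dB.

|Γ| ≈ 0.742; return loss ≈ 2.59 dB

|Γ| = (S − 1)/(S + 1) = (6.75 − 1)/(6.75 + 1) = 5.75/7.75
RL = −20·log₁₀|Γ| = −20·log₁₀(0.742)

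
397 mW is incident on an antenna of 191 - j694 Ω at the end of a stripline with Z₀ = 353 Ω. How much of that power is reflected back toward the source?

|Γ| = |(-162 − j694)/(544 − j694)| = 0.808
|Γ|² = 0.653
P_refl = |Γ|²·P_inc = 259 mW, P_del = (1 − |Γ|²)·P_inc = 138 mW

P_reflected ≈ 259 mW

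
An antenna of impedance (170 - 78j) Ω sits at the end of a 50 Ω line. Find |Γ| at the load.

Γ = (Z_L − Z_0)/(Z_L + Z_0) = (120 − j78)/(220 − j78)
|Γ| = 143/233

|Γ| ≈ 0.613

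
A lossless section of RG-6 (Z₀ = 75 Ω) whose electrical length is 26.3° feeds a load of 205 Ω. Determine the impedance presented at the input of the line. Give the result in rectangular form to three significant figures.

tan(βl) = tan(26.3°) = 0.494
Z_in = Z_0·(Z_L + jZ_0·tanβl)/(Z_0 + jZ_L·tanβl)
     = 75·(205 + j37.1)/(75 + j101)

Z_in ≈ 90.3 − j84.9 Ω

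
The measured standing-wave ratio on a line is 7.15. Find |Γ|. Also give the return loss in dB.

|Γ| ≈ 0.755; return loss ≈ 2.45 dB

|Γ| = (S − 1)/(S + 1) = (7.15 − 1)/(7.15 + 1) = 6.15/8.15
RL = −20·log₁₀|Γ| = −20·log₁₀(0.755)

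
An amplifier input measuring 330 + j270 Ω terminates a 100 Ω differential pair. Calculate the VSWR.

VSWR ≈ 5.63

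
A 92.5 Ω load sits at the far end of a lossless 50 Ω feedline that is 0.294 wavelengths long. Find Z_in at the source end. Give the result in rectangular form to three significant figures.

βl = 2π × 0.294 = 106°
tan(βl) = tan(106°) = -3.52
Z_in = Z_0·(Z_L + jZ_0·tanβl)/(Z_0 + jZ_L·tanβl)
     = 50·(92.5 − j176)/(50 − j326)

Z_in ≈ 28.5 + j9.81 Ω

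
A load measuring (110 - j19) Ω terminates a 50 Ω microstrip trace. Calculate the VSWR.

Γ = (Z_L − Z_0)/(Z_L + Z_0) = (60 − j19)/(160 − j19)
|Γ| = 62.9/161 = 0.391
VSWR = (1 + |Γ|)/(1 − |Γ|) = 1.39/0.609

VSWR ≈ 2.28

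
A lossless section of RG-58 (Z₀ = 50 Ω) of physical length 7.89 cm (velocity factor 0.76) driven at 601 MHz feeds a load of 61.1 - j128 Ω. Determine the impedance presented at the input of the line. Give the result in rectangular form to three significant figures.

Z_in ≈ 6.9 + j2.46 Ω

λ = v/f = 0.76·c / 601 MHz = 0.379 m
βl = 2π·l/λ = 2π × 0.208 = 74.9°
tan(βl) = tan(74.9°) = 3.7
Z_in = Z_0·(Z_L + jZ_0·tanβl)/(Z_0 + jZ_L·tanβl)
     = 50·(61.1 + j56.9)/(523 + j226)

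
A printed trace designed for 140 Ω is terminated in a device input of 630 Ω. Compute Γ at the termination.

Γ = 0.636

Γ = (Z_L − Z_0)/(Z_L + Z_0) = (630 − 140)/(630 + 140) = 490/770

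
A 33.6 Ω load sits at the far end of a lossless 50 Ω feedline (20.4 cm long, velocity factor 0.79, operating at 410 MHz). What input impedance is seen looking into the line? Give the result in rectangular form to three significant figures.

Z_in ≈ 51.6 − j20.3 Ω

λ = v/f = 0.79·c / 410 MHz = 0.578 m
βl = 2π·l/λ = 2π × 0.353 = 127°
tan(βl) = tan(127°) = -1.32
Z_in = Z_0·(Z_L + jZ_0·tanβl)/(Z_0 + jZ_L·tanβl)
     = 50·(33.6 − j66.2)/(50 − j44.5)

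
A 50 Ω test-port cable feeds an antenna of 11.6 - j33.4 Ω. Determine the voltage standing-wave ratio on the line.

VSWR ≈ 6.31

Γ = (Z_L − Z_0)/(Z_L + Z_0) = (-38.4 − j33.4)/(61.6 − j33.4)
|Γ| = 50.9/70.1 = 0.726
VSWR = (1 + |Γ|)/(1 − |Γ|) = 1.73/0.274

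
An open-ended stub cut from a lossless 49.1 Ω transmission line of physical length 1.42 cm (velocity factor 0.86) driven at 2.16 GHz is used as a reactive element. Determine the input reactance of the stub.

λ = v/f = 0.86·c / 2.16 GHz = 0.119 m
βl = 2π·l/λ = 2π × 0.119 = 42.8°
tan(βl) = 0.926
For an open-ended stub, Z_in = −jZ_0·cot(βl) = −jZ_0/tan(βl)

X_in ≈ -53 Ω (capacitive)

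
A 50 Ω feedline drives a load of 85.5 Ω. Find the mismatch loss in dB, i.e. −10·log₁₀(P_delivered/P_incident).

Γ = (85.5 − 50)/(85.5 + 50) = 0.262
|Γ|² = 0.0686, so P_del/P_inc = 1 − |Γ|² = 0.931
ML = −10·log₁₀(1 − |Γ|²)

mismatch loss ≈ 0.309 dB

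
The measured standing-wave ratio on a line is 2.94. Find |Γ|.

|Γ| ≈ 0.492

|Γ| = (S − 1)/(S + 1) = (2.94 − 1)/(2.94 + 1) = 1.94/3.94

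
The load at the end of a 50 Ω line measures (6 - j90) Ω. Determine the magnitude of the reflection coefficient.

Γ = (Z_L − Z_0)/(Z_L + Z_0) = (-44 − j90)/(56 − j90)
|Γ| = 100/106

|Γ| ≈ 0.945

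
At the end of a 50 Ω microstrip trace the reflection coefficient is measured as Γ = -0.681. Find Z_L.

Z_L = Z_0·(1 + Γ)/(1 − Γ) = 50·(0.319)/(1.68)

Z_L ≈ 9.49 Ω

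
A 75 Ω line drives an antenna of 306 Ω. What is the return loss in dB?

RL ≈ 4.35 dB

Γ = (306 − 75)/(306 + 75) = 0.606
RL = −20·log₁₀|Γ| = −20·log₁₀(0.606)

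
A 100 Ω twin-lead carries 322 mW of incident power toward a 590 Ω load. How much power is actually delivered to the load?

P_delivered ≈ 160 mW

Γ = (590 − 100)/(590 + 100) = 0.71
|Γ|² = 0.504
P_refl = |Γ|²·P_inc = 162 mW, P_del = (1 − |Γ|²)·P_inc = 160 mW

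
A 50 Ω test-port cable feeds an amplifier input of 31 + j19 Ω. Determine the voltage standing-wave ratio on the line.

VSWR ≈ 1.95

Γ = (Z_L − Z_0)/(Z_L + Z_0) = (-19 + j19)/(81 + j19)
|Γ| = 26.9/83.2 = 0.323
VSWR = (1 + |Γ|)/(1 − |Γ|) = 1.32/0.677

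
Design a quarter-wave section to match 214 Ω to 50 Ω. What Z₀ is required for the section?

Z_qwt ≈ 103 Ω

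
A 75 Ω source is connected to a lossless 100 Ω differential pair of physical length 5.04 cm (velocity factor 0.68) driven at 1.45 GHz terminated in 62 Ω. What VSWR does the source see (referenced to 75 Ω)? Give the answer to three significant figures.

VSWR ≈ 1.84

λ = v/f = 0.68·c / 1.45 GHz = 0.141 m
βl = 2π·l/λ = 2π × 0.358 = 129°
tan(βl) = -1.24
Z_in = Z_0·(Z_L + jZ_0·tanβl)/(Z_0 + jZ_L·tanβl) = 98.8 − j47.9 Ω
Γ_s = (Z_in − Z_s)/(Z_in + Z_s) = (23.8 − j47.9)/(174 − j47.9), |Γ_s| = 0.297
VSWR = (1 + |Γ_s|)/(1 − |Γ_s|)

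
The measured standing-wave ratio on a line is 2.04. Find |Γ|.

|Γ| ≈ 0.342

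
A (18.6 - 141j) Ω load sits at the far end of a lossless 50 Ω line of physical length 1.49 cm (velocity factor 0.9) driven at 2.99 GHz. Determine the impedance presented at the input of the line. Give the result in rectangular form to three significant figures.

λ = v/f = 0.9·c / 2.99 GHz = 0.0903 m
βl = 2π·l/λ = 2π × 0.165 = 59.4°
tan(βl) = tan(59.4°) = 1.69
Z_in = Z_0·(Z_L + jZ_0·tanβl)/(Z_0 + jZ_L·tanβl)
     = 50·(18.6 − j56.5)/(288 + j31.5)

Z_in ≈ 2.13 − j10 Ω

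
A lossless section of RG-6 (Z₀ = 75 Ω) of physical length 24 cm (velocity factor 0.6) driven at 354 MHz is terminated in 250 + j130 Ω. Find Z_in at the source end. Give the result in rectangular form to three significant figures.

Z_in ≈ 125 + j146 Ω

λ = v/f = 0.6·c / 354 MHz = 0.508 m
βl = 2π·l/λ = 2π × 0.472 = 170°
tan(βl) = tan(170°) = -0.178
Z_in = Z_0·(Z_L + jZ_0·tanβl)/(Z_0 + jZ_L·tanβl)
     = 75·(250 + j117)/(98.1 − j44.4)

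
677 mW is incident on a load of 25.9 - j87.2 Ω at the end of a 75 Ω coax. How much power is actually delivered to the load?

P_delivered ≈ 296 mW

|Γ| = |(-49.1 − j87.2)/(100.9 − j87.2)| = 0.75
|Γ|² = 0.563
P_refl = |Γ|²·P_inc = 381 mW, P_del = (1 − |Γ|²)·P_inc = 296 mW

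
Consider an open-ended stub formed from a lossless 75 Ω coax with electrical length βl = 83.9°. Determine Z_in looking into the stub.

Z_in ≈ −j8.02 Ω

tan(βl) = 9.36
For an open-ended stub, Z_in = −jZ_0·cot(βl) = −jZ_0/tan(βl)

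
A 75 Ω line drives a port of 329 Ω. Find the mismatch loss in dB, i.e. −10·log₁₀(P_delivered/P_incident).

mismatch loss ≈ 2.18 dB

Γ = (329 − 75)/(329 + 75) = 0.629
|Γ|² = 0.395, so P_del/P_inc = 1 − |Γ|² = 0.605
ML = −10·log₁₀(1 − |Γ|²)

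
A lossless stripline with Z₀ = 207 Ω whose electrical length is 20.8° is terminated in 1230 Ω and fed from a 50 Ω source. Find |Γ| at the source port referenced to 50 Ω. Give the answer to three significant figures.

|Γ| ≈ 0.912

tan(βl) = 0.38
Z_in = Z_0·(Z_L + jZ_0·tanβl)/(Z_0 + jZ_L·tanβl) = 231 − j443 Ω
Γ_s = (Z_in − Z_s)/(Z_in + Z_s) = (181 − j443)/(281 − j443), |Γ_s| = 0.912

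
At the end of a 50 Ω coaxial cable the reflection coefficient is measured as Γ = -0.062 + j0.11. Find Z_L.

Z_L = Z_0·(1 + Γ)/(1 − Γ) = 50·(0.938 + j0.11)/(1.06 − j0.11)

Z_L ≈ 43.2 + j9.65 Ω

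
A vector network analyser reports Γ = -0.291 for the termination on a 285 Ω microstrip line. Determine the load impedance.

Z_L ≈ 157 Ω

Z_L = Z_0·(1 + Γ)/(1 − Γ) = 285·(0.709)/(1.29)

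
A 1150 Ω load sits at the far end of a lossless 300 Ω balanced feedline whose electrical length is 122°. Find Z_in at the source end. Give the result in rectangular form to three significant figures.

Z_in ≈ 106 + j170 Ω

tan(βl) = tan(122°) = -1.6
Z_in = Z_0·(Z_L + jZ_0·tanβl)/(Z_0 + jZ_L·tanβl)
     = 300·(1150 − j480)/(300 − j1840)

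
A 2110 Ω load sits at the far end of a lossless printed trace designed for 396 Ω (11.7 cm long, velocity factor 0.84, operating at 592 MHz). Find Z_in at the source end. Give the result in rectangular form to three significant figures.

Z_in ≈ 76.1 + j60.1 Ω

λ = v/f = 0.84·c / 592 MHz = 0.426 m
βl = 2π·l/λ = 2π × 0.275 = 98.9°
tan(βl) = tan(98.9°) = -6.35
Z_in = Z_0·(Z_L + jZ_0·tanβl)/(Z_0 + jZ_L·tanβl)
     = 396·(2110 − j2510)/(396 − j13400)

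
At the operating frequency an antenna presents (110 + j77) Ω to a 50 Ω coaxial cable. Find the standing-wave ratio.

VSWR ≈ 3.44

Γ = (Z_L − Z_0)/(Z_L + Z_0) = (60 + j77)/(160 + j77)
|Γ| = 97.6/178 = 0.55
VSWR = (1 + |Γ|)/(1 − |Γ|) = 1.55/0.45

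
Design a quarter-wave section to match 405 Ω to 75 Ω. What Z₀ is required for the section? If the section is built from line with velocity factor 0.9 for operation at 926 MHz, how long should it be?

Z_qwt = √(Z_0·R_L) = √(75 × 405) = √30380
λ = 0.9·c/f = 0.292 m, so l = λ/4 = 0.0729 m

Z_qwt ≈ 174 Ω; length ≈ 7.29 cm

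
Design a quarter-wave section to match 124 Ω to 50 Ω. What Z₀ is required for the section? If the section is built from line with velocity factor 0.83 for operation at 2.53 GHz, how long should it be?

Z_qwt = √(Z_0·R_L) = √(50 × 124) = √6200
λ = 0.83·c/f = 0.0984 m, so l = λ/4 = 0.0246 m

Z_qwt ≈ 78.7 Ω; length ≈ 2.46 cm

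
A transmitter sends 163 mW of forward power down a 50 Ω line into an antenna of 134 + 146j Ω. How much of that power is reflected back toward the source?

|Γ| = |(84 + j146)/(184 + j146)| = 0.717
|Γ|² = 0.514
P_refl = |Γ|²·P_inc = 83.8 mW, P_del = (1 − |Γ|²)·P_inc = 79.2 mW

P_reflected ≈ 83.8 mW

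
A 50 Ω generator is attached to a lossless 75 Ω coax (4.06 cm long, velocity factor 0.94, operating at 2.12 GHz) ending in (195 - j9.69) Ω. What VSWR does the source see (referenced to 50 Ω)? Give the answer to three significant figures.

VSWR ≈ 2.07

λ = v/f = 0.94·c / 2.12 GHz = 0.133 m
βl = 2π·l/λ = 2π × 0.305 = 110°
tan(βl) = -2.77
Z_in = Z_0·(Z_L + jZ_0·tanβl)/(Z_0 + jZ_L·tanβl) = 32.4 + j24.2 Ω
Γ_s = (Z_in − Z_s)/(Z_in + Z_s) = (-17.6 + j24.2)/(82.4 + j24.2), |Γ_s| = 0.349
VSWR = (1 + |Γ_s|)/(1 − |Γ_s|)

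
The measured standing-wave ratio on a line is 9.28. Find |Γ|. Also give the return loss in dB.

|Γ| ≈ 0.805; return loss ≈ 1.88 dB

|Γ| = (S − 1)/(S + 1) = (9.28 − 1)/(9.28 + 1) = 8.28/10.3
RL = −20·log₁₀|Γ| = −20·log₁₀(0.805)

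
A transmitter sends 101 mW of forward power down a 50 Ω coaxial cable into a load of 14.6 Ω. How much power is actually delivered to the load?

Γ = (14.6 − 50)/(14.6 + 50) = -0.548
|Γ|² = 0.3
P_refl = |Γ|²·P_inc = 30.3 mW, P_del = (1 − |Γ|²)·P_inc = 70.7 mW

P_delivered ≈ 70.7 mW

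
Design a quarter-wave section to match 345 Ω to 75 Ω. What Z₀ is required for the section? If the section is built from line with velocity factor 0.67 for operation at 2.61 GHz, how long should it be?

Z_qwt = √(Z_0·R_L) = √(75 × 345) = √25880
λ = 0.67·c/f = 0.077 m, so l = λ/4 = 0.0193 m

Z_qwt ≈ 161 Ω; length ≈ 1.93 cm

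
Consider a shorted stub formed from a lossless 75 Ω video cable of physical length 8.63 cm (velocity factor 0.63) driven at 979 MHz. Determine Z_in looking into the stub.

λ = v/f = 0.63·c / 979 MHz = 0.193 m
βl = 2π·l/λ = 2π × 0.447 = 161°
tan(βl) = -0.346
For a shorted stub, Z_in = jZ_0·tan(βl)

Z_in ≈ −j25.9 Ω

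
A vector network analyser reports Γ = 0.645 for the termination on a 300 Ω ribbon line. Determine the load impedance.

Z_L ≈ 1390 Ω

Z_L = Z_0·(1 + Γ)/(1 − Γ) = 300·(1.65)/(0.355)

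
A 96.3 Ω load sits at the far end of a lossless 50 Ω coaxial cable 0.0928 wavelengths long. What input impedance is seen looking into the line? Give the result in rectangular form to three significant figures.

βl = 2π × 0.0928 = 33.4°
tan(βl) = tan(33.4°) = 0.66
Z_in = Z_0·(Z_L + jZ_0·tanβl)/(Z_0 + jZ_L·tanβl)
     = 50·(96.3 + j33)/(50 + j63.5)

Z_in ≈ 52.9 − j34.2 Ω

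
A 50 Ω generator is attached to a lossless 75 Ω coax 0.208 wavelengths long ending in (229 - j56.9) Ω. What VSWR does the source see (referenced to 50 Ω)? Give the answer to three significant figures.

βl = 2π × 0.208 = 74.9°
tan(βl) = 3.7
Z_in = Z_0·(Z_L + jZ_0·tanβl)/(Z_0 + jZ_L·tanβl) = 23.7 − j12.3 Ω
Γ_s = (Z_in − Z_s)/(Z_in + Z_s) = (-26.3 − j12.3)/(73.7 − j12.3), |Γ_s| = 0.389
VSWR = (1 + |Γ_s|)/(1 − |Γ_s|)

VSWR ≈ 2.27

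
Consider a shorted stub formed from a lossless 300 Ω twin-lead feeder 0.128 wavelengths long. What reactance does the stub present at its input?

X_in ≈ 312 Ω (inductive)

βl = 2π × 0.128 = 46.1°
tan(βl) = 1.04
For a shorted stub, Z_in = jZ_0·tan(βl)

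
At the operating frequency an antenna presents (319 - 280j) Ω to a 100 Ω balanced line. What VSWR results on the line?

VSWR ≈ 5.79

Γ = (Z_L − Z_0)/(Z_L + Z_0) = (219 − j280)/(419 − j280)
|Γ| = 355/504 = 0.705
VSWR = (1 + |Γ|)/(1 − |Γ|) = 1.71/0.295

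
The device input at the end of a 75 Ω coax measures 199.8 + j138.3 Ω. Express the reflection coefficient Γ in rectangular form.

Γ ≈ 0.564 + j0.219

Γ = (Z_L − Z_0)/(Z_L + Z_0) = (124.8 + j138.3)/(274.8 + j138.3)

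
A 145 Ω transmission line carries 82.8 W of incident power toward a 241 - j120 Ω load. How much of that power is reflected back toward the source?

|Γ| = |(96 − j120)/(386 − j120)| = 0.38
|Γ|² = 0.145
P_refl = |Γ|²·P_inc = 12 W, P_del = (1 − |Γ|²)·P_inc = 70.8 W

P_reflected ≈ 12 W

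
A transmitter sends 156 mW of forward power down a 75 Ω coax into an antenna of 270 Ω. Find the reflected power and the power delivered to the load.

P_reflected ≈ 49.8 mW; P_delivered ≈ 106 mW

Γ = (270 − 75)/(270 + 75) = 0.565
|Γ|² = 0.319
P_refl = |Γ|²·P_inc = 49.8 mW, P_del = (1 − |Γ|²)·P_inc = 106 mW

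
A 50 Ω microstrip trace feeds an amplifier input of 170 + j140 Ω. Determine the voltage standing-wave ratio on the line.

VSWR ≈ 5.83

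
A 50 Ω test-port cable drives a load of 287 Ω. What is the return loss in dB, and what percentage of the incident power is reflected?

Γ = (287 − 50)/(287 + 50) = 0.703
RL = −20·log₁₀(0.703) = 3.06 dB
P_refl/P_inc = |Γ|² = 0.495

RL ≈ 3.06 dB; 49.5% of incident power reflected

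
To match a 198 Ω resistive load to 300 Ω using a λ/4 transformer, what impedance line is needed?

Z_qwt ≈ 244 Ω

Z_qwt = √(Z_0·R_L) = √(300 × 198) = √59400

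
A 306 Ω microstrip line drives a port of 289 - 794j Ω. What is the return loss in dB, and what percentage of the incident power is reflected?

RL ≈ 1.93 dB; 64.1% of incident power reflected

Γ = (-17 − j794)/(595 − j794), |Γ| = 0.8
RL = −20·log₁₀(0.8) = 1.93 dB
P_refl/P_inc = |Γ|² = 0.641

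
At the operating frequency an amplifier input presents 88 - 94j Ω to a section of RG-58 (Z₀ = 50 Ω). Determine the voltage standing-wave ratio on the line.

Γ = (Z_L − Z_0)/(Z_L + Z_0) = (38 − j94)/(138 − j94)
|Γ| = 101/167 = 0.607
VSWR = (1 + |Γ|)/(1 − |Γ|) = 1.61/0.393

VSWR ≈ 4.09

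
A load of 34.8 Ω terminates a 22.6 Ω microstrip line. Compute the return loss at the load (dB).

Γ = (34.8 − 22.6)/(34.8 + 22.6) = 0.213
RL = −20·log₁₀|Γ| = −20·log₁₀(0.213)

RL ≈ 13.5 dB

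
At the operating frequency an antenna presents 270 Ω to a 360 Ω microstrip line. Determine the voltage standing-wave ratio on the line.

VSWR ≈ 1.33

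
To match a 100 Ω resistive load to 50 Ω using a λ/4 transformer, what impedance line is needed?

Z_qwt = √(Z_0·R_L) = √(50 × 100) = √5000

Z_qwt ≈ 70.7 Ω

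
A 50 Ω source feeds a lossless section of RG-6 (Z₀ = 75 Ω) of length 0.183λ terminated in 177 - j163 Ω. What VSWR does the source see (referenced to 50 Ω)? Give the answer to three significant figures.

VSWR ≈ 3.21

βl = 2π × 0.183 = 65.9°
tan(βl) = 2.23
Z_in = Z_0·(Z_L + jZ_0·tanβl)/(Z_0 + jZ_L·tanβl) = 17.1 − j14.6 Ω
Γ_s = (Z_in − Z_s)/(Z_in + Z_s) = (-32.9 − j14.6)/(67.1 − j14.6), |Γ_s| = 0.525
VSWR = (1 + |Γ_s|)/(1 − |Γ_s|)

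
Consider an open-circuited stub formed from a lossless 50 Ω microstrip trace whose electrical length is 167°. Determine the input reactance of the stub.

X_in ≈ 217 Ω (inductive)

tan(βl) = -0.231
For an open-circuited stub, Z_in = −jZ_0·cot(βl) = −jZ_0/tan(βl)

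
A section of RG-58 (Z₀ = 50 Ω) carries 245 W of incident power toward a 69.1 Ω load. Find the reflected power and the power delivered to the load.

Γ = (69.1 − 50)/(69.1 + 50) = 0.16
|Γ|² = 0.0257
P_refl = |Γ|²·P_inc = 6.3 W, P_del = (1 − |Γ|²)·P_inc = 239 W

P_reflected ≈ 6.3 W; P_delivered ≈ 239 W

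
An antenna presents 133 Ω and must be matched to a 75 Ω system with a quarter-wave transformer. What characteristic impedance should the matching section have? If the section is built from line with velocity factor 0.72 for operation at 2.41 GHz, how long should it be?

Z_qwt ≈ 99.9 Ω; length ≈ 2.24 cm

Z_qwt = √(Z_0·R_L) = √(75 × 133) = √9975
λ = 0.72·c/f = 0.0896 m, so l = λ/4 = 0.0224 m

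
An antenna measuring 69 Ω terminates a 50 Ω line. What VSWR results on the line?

VSWR ≈ 1.38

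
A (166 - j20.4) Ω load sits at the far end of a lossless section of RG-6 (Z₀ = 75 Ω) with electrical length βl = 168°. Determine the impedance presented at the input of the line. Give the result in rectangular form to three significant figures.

tan(βl) = tan(168°) = -0.213
Z_in = Z_0·(Z_L + jZ_0·tanβl)/(Z_0 + jZ_L·tanβl)
     = 75·(166 − j36.3)/(70.7 − j35.3)

Z_in ≈ 156 + j39.5 Ω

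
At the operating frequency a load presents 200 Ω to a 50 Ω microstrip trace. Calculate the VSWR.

VSWR ≈ 4

Γ = (200 − 50)/(200 + 50) = 0.6
VSWR = (1 + 0.6)/(1 − 0.6)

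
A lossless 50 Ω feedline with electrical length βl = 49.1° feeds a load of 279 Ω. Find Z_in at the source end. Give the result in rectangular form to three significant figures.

Z_in ≈ 15.3 − j40.9 Ω

tan(βl) = tan(49.1°) = 1.15
Z_in = Z_0·(Z_L + jZ_0·tanβl)/(Z_0 + jZ_L·tanβl)
     = 50·(279 + j57.7)/(50 + j322)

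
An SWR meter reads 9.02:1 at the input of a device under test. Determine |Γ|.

|Γ| ≈ 0.8

|Γ| = (S − 1)/(S + 1) = (9.02 − 1)/(9.02 + 1) = 8.02/10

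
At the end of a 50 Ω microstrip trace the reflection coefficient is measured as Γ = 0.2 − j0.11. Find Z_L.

Z_L ≈ 72.7 − j16.9 Ω

Z_L = Z_0·(1 + Γ)/(1 − Γ) = 50·(1.2 − j0.11)/(0.8 + j0.11)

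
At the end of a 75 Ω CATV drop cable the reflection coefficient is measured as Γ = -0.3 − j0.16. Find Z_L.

Z_L = Z_0·(1 + Γ)/(1 − Γ) = 75·(0.7 − j0.16)/(1.3 + j0.16)

Z_L ≈ 38.7 − j14 Ω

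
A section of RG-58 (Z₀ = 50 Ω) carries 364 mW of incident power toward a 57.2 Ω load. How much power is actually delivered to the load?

P_delivered ≈ 362 mW

Γ = (57.2 − 50)/(57.2 + 50) = 0.0672
|Γ|² = 0.00451
P_refl = |Γ|²·P_inc = 1.64 mW, P_del = (1 − |Γ|²)·P_inc = 362 mW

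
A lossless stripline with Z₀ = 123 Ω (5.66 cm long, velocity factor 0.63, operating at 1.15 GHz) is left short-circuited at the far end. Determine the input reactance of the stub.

λ = v/f = 0.63·c / 1.15 GHz = 0.164 m
βl = 2π·l/λ = 2π × 0.344 = 124°
tan(βl) = -1.48
For a short-circuited stub, Z_in = jZ_0·tan(βl)

X_in ≈ -182 Ω (capacitive)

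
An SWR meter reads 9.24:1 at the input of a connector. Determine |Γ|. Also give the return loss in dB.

|Γ| = (S − 1)/(S + 1) = (9.24 − 1)/(9.24 + 1) = 8.24/10.2
RL = −20·log₁₀|Γ| = −20·log₁₀(0.805)

|Γ| ≈ 0.805; return loss ≈ 1.89 dB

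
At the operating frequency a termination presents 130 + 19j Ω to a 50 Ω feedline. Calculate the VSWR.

Γ = (Z_L − Z_0)/(Z_L + Z_0) = (80 + j19)/(180 + j19)
|Γ| = 82.2/181 = 0.454
VSWR = (1 + |Γ|)/(1 − |Γ|) = 1.45/0.546

VSWR ≈ 2.66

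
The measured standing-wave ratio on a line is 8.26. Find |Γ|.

|Γ| = (S − 1)/(S + 1) = (8.26 − 1)/(8.26 + 1) = 7.26/9.26

|Γ| ≈ 0.784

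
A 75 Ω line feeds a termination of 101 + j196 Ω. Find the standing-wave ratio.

VSWR ≈ 7.02

Γ = (Z_L − Z_0)/(Z_L + Z_0) = (26 + j196)/(176 + j196)
|Γ| = 198/263 = 0.751
VSWR = (1 + |Γ|)/(1 − |Γ|) = 1.75/0.249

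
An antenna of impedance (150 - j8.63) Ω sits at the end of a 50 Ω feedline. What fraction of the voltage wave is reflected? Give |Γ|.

|Γ| ≈ 0.501

Γ = (Z_L − Z_0)/(Z_L + Z_0) = (100 − j8.63)/(200 − j8.63)
|Γ| = 100/200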